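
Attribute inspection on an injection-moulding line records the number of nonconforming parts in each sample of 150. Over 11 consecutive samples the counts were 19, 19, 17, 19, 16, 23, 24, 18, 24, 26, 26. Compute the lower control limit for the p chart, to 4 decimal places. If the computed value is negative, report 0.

p̄ = Σdᵢ / (k·n) = 231 / (11 × 150) = 0.14000
LCL = p̄ − 3·√(p̄(1−p̄)/n) = 0.14000 − 3 × 0.02833 = 0.05501

0.0550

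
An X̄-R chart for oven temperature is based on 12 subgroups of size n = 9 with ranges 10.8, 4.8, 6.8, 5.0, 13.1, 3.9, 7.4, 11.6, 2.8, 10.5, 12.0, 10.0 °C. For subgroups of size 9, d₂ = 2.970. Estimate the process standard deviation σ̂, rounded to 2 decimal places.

2.77

R̄ = (10.8 + 4.8 + 6.8 + 5.0 + 13.1 + 3.9 + 7.4 + 11.6 + 2.8 + 10.5 + 12.0 + 10.0) / 12 = 8.2250
σ̂ = R̄ / d₂ = 8.2250 / 2.970 = 2.7694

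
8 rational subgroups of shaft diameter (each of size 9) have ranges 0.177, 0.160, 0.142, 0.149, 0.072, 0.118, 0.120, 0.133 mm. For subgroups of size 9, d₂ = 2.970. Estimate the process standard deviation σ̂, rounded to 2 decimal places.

0.05

R̄ = (0.177 + 0.160 + 0.142 + 0.149 + 0.072 + 0.118 + 0.120 + 0.133) / 8 = 0.1339
σ̂ = R̄ / d₂ = 0.1339 / 2.970 = 0.0451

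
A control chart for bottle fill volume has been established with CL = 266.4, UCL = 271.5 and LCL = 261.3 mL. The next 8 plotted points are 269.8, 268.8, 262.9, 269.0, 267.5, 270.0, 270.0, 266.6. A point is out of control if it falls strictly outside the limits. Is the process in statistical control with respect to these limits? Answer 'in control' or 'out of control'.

All 8 points lie within [261.3, 271.5].

in control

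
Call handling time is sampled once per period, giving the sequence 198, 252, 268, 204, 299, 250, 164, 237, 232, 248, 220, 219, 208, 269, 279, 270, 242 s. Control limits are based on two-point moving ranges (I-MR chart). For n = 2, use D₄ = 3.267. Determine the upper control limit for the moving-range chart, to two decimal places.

Moving ranges: 54, 16, 64, 95, 49, 86, 73, 5, 16, 28, 1, 11, 61, 10, 9, 28; M̄R̄ = 606.0000 / 16 = 37.8750
UCL_MR = D₄·M̄R̄ = 3.267 × 37.8750 = 123.7376

123.74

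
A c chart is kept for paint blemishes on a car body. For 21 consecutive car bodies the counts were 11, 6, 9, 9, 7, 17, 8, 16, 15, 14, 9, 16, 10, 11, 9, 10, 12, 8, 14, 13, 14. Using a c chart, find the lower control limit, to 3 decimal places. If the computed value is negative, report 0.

c̄ = (11 + 6 + 9 + 9 + 7 + 17 + 8 + 16 + 15 + 14 + 9 + 16 + 10 + 11 + 9 + 10 + 12 + 8 + 14 + 13 + 14) / 21 = 238 / 21 = 11.3333
LCL = c̄ − 3√c̄ = 11.3333 − 3 × 3.3665 = 1.2338

1.234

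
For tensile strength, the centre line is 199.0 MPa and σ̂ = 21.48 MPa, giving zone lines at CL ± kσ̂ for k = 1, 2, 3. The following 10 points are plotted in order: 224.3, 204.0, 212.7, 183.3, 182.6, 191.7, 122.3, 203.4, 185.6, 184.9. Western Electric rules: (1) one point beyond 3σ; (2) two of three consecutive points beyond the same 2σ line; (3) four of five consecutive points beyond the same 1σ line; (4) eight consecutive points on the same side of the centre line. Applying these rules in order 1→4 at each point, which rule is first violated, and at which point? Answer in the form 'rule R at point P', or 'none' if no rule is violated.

rule 1 at point 7

Zone of each point (C = within 1σ̂, B = 1σ̂–2σ̂, A = 2σ̂–3σ̂, * = beyond 3σ̂; sign = side of CL): 1:+B, 2:+C, 3:+C, 4:-C, 5:-C, 6:-C, 7:-*, 8:+C, 9:-C, 10:-C
Rule 1 (one point beyond the 3σ limits) is satisfied at point 7.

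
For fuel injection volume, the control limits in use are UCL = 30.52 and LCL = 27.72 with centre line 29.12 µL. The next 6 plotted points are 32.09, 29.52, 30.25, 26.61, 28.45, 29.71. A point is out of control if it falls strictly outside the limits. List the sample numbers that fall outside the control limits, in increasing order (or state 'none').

1, 4

Compare each point to [27.72, 30.52]: sample 1 = 32.09 > UCL; sample 4 = 26.61 < LCL.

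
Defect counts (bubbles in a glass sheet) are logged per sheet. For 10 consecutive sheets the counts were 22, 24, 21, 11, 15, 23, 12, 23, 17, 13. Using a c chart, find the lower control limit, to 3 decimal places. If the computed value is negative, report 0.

5.337

c̄ = (22 + 24 + 21 + 11 + 15 + 23 + 12 + 23 + 17 + 13) / 10 = 181 / 10 = 18.1000
LCL = c̄ − 3√c̄ = 18.1000 − 3 × 4.2544 = 5.3368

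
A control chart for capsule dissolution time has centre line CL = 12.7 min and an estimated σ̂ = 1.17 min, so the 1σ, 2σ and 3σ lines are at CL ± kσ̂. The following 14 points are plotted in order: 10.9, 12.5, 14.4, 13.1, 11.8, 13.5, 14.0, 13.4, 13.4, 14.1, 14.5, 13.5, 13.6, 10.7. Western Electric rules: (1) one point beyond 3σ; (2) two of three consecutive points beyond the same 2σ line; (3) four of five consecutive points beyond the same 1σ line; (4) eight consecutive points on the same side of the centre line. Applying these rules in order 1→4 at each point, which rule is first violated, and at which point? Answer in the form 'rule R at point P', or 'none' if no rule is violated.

Zone of each point (C = within 1σ̂, B = 1σ̂–2σ̂, A = 2σ̂–3σ̂, * = beyond 3σ̂; sign = side of CL): 1:-B, 2:-C, 3:+B, 4:+C, 5:-C, 6:+C, 7:+B, 8:+C, 9:+C, 10:+B, 11:+B, 12:+C, 13:+C, 14:-B
Rule 4 (eight consecutive points on the same side of the centre line) is satisfied at point 13.

rule 4 at point 13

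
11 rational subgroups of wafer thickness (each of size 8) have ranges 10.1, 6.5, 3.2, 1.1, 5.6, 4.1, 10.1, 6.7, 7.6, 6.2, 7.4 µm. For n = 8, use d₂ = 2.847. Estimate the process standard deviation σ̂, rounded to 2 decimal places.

R̄ = (10.1 + 6.5 + 3.2 + 1.1 + 5.6 + 4.1 + 10.1 + 6.7 + 7.6 + 6.2 + 7.4) / 11 = 6.2364
σ̂ = R̄ / d₂ = 6.2364 / 2.847 = 2.1905

2.19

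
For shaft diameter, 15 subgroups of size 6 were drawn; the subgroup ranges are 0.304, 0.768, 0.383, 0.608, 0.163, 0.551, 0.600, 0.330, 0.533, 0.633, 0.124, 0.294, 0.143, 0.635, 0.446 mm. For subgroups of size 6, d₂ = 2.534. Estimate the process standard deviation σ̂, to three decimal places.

R̄ = (0.304 + 0.768 + 0.383 + 0.608 + 0.163 + 0.551 + 0.600 + 0.330 + 0.533 + 0.633 + 0.124 + 0.294 + 0.143 + 0.635 + 0.446) / 15 = 0.4343
σ̂ = R̄ / d₂ = 0.4343 / 2.534 = 0.1714

0.171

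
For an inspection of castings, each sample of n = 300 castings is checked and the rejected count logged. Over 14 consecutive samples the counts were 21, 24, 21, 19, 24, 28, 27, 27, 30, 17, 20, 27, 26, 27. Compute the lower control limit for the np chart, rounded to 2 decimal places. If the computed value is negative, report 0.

10.01

p̄ = Σdᵢ / (k·n) = 338 / (14 × 300) = 0.08048
LCL = np̄ − 3·√(np̄(1−p̄)) = 24.1429 − 3 × 4.7117 = 10.0078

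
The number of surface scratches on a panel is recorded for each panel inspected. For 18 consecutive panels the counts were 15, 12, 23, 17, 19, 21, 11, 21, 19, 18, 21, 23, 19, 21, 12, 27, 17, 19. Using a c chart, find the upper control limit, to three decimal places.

31.553

c̄ = (15 + 12 + 23 + 17 + 19 + 21 + 11 + 21 + 19 + 18 + 21 + 23 + 19 + 21 + 12 + 27 + 17 + 19) / 18 = 335 / 18 = 18.6111
UCL = c̄ + 3√c̄ = 18.6111 + 3 × √18.6111 = 18.6111 + 3 × 4.3141 = 31.5533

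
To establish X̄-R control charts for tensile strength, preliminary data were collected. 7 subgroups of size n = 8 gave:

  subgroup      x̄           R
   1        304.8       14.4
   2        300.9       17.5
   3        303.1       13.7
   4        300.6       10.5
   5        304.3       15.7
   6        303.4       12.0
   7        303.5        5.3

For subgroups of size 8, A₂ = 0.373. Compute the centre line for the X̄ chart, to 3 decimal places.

X̄̄ = (304.8 + 300.9 + 303.1 + 300.6 + 304.3 + 303.4 + 303.5) / 7 = 2120.6000 / 7 = 302.9429
CL = X̄̄ = 302.9429

302.943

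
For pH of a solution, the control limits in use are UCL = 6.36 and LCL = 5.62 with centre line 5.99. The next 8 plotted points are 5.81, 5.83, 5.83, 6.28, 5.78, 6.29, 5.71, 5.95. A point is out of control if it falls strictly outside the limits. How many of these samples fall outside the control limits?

0

All 8 points lie within [5.62, 6.36].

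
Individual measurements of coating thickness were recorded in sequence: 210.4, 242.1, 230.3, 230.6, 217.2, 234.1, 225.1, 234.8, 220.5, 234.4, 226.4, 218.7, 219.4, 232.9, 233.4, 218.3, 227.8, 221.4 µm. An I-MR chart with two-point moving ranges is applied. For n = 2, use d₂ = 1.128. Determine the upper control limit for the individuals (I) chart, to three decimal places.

X̄ = (210.4 + 242.1 + 230.3 + 230.6 + 217.2 + 234.1 + 225.1 + 234.8 + 220.5 + 234.4 + 226.4 + 218.7 + 219.4 + 232.9 + 233.4 + 218.3 + 227.8 + 221.4) / 18 = 226.5444
Moving ranges: 31.7, 11.8, 0.3, 13.4, 16.9, 9.0, 9.7, 14.3, 13.9, 8.0, 7.7, 0.7, 13.5, 0.5, 15.1, 9.5, 6.4; M̄R̄ = 182.4000 / 17 = 10.7294
UCL = X̄ + 3·M̄R̄/d₂ = 226.5444 + 3 × 10.7294 / 1.128 = 255.0801

255.080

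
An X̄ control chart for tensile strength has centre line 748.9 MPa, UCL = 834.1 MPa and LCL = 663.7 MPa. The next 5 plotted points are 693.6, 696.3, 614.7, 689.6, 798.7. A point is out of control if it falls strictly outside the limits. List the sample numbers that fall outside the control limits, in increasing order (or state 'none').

Compare each point to [663.7, 834.1]: sample 3 = 614.7 < LCL.

3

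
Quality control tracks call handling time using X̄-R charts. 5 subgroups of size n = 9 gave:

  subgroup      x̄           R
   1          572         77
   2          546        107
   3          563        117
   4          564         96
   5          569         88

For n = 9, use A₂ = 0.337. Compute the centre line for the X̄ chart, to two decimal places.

562.80

X̄̄ = (572 + 546 + 563 + 564 + 569) / 5 = 2814.0000 / 5 = 562.8000
CL = X̄̄ = 562.8000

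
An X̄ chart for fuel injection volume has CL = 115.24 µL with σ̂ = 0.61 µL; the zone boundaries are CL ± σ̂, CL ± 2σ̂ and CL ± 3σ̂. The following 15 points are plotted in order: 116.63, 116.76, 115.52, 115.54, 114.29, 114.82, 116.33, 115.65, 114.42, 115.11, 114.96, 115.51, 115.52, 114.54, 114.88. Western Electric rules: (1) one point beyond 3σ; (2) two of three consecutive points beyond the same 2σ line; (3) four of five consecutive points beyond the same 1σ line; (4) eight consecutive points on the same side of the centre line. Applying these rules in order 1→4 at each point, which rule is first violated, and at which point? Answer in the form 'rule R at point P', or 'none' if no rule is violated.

Zone of each point (C = within 1σ̂, B = 1σ̂–2σ̂, A = 2σ̂–3σ̂, * = beyond 3σ̂; sign = side of CL): 1:+A, 2:+A, 3:+C, 4:+C, 5:-B, 6:-C, 7:+B, 8:+C, 9:-B, 10:-C, 11:-C, 12:+C, 13:+C, 14:-B, 15:-C
Rule 2 (two of three consecutive points beyond the same 2σ limit) is satisfied at point 2.

rule 2 at point 2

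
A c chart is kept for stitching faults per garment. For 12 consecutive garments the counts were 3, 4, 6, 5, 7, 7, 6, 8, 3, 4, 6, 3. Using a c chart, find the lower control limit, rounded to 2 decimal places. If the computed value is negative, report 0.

c̄ = (3 + 4 + 6 + 5 + 7 + 7 + 6 + 8 + 3 + 4 + 6 + 3) / 12 = 62 / 12 = 5.1667
LCL = c̄ − 3√c̄ = 5.1667 − 3 × 2.2730 = -1.6524 → 0 (cannot be negative)

0.00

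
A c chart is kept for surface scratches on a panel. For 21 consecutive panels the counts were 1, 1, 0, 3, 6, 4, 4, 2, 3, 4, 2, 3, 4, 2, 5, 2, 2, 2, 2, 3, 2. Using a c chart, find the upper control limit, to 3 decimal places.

7.657

c̄ = (1 + 1 + 0 + 3 + 6 + 4 + 4 + 2 + 3 + 4 + 2 + 3 + 4 + 2 + 5 + 2 + 2 + 2 + 2 + 3 + 2) / 21 = 57 / 21 = 2.7143
UCL = c̄ + 3√c̄ = 2.7143 + 3 × √2.7143 = 2.7143 + 3 × 1.6475 = 7.6568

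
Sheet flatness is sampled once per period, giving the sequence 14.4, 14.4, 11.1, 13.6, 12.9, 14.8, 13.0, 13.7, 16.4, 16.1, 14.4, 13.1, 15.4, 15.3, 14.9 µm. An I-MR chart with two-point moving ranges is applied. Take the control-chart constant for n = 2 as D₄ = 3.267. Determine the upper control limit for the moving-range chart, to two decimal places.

Moving ranges: 0.0, 3.3, 2.5, 0.7, 1.9, 1.8, 0.7, 2.7, 0.3, 1.7, 1.3, 2.3, 0.1, 0.4; M̄R̄ = 19.7000 / 14 = 1.4071
UCL_MR = D₄·M̄R̄ = 3.267 × 1.4071 = 4.5971

4.60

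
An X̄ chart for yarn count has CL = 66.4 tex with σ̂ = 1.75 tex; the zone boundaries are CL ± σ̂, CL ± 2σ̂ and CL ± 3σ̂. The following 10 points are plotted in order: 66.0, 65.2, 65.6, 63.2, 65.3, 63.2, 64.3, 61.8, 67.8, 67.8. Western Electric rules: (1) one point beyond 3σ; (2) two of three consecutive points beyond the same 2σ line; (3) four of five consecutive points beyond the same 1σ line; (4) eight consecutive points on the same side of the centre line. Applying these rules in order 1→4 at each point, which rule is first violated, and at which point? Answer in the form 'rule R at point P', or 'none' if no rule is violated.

rule 3 at point 8

Zone of each point (C = within 1σ̂, B = 1σ̂–2σ̂, A = 2σ̂–3σ̂, * = beyond 3σ̂; sign = side of CL): 1:-C, 2:-C, 3:-C, 4:-B, 5:-C, 6:-B, 7:-B, 8:-A, 9:+C, 10:+C
Rule 3 (four of five consecutive points beyond the same 1σ limit) is satisfied at point 8.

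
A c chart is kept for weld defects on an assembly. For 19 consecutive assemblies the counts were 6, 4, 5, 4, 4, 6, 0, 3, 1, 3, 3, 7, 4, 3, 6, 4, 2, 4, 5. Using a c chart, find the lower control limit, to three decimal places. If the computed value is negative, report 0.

0.000

c̄ = (6 + 4 + 5 + 4 + 4 + 6 + 0 + 3 + 1 + 3 + 3 + 7 + 4 + 3 + 6 + 4 + 2 + 4 + 5) / 19 = 74 / 19 = 3.8947
LCL = c̄ − 3√c̄ = 3.8947 − 3 × 1.9735 = -2.0258 → 0 (cannot be negative)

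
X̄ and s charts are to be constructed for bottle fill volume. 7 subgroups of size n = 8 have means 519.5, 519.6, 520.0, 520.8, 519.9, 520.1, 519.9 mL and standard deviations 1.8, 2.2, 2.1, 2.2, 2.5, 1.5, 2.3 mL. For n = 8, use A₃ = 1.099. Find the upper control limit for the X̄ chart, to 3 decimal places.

X̄̄ = (519.5 + 519.6 + 520.0 + 520.8 + 519.9 + 520.1 + 519.9) / 7 = 519.9714
s̄ = (1.8 + 2.2 + 2.1 + 2.2 + 2.5 + 1.5 + 2.3) / 7 = 2.0857
UCL = X̄̄ + A₃·s̄ = 519.9714 + 1.099 × 2.0857 = 522.2636

522.264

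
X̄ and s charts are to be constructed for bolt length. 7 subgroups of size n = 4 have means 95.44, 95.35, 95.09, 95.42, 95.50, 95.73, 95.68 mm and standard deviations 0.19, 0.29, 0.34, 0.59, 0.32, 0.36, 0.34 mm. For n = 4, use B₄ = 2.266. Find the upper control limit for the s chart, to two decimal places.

0.79

s̄ = (0.19 + 0.29 + 0.34 + 0.59 + 0.32 + 0.36 + 0.34) / 7 = 0.3471
UCL_s = B₄·s̄ = 2.266 × 0.3471 = 0.7866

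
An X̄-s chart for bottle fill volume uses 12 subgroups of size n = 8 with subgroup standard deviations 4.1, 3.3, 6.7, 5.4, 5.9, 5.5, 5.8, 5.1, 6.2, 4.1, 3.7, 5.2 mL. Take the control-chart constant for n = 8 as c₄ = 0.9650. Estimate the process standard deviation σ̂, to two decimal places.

5.27

s̄ = (4.1 + 3.3 + 6.7 + 5.4 + 5.9 + 5.5 + 5.8 + 5.1 + 6.2 + 4.1 + 3.7 + 5.2) / 12 = 5.0833
σ̂ = s̄ / c₄ = 5.0833 / 0.9650 = 5.2677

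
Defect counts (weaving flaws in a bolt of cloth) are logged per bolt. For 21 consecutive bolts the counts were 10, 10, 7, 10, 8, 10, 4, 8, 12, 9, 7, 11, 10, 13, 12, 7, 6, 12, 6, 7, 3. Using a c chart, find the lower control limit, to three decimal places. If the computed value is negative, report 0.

0.000

c̄ = (10 + 10 + 7 + 10 + 8 + 10 + 4 + 8 + 12 + 9 + 7 + 11 + 10 + 13 + 12 + 7 + 6 + 12 + 6 + 7 + 3) / 21 = 182 / 21 = 8.6667
LCL = c̄ − 3√c̄ = 8.6667 − 3 × 2.9439 = -0.1651 → 0 (cannot be negative)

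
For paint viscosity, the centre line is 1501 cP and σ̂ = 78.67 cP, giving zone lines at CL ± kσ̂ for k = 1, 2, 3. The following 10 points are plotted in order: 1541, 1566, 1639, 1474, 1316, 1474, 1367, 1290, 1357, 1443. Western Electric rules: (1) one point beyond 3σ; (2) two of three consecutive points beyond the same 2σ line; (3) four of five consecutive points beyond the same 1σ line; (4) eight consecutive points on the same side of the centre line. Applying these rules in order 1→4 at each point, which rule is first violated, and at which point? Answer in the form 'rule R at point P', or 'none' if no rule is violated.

rule 3 at point 9

Zone of each point (C = within 1σ̂, B = 1σ̂–2σ̂, A = 2σ̂–3σ̂, * = beyond 3σ̂; sign = side of CL): 1:+C, 2:+C, 3:+B, 4:-C, 5:-A, 6:-C, 7:-B, 8:-A, 9:-B, 10:-C
Rule 3 (four of five consecutive points beyond the same 1σ limit) is satisfied at point 9.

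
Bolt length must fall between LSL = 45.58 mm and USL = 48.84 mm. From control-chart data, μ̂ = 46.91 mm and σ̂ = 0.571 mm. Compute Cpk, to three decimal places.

0.776

Cpu = (USL − μ̂) / (3σ̂) = (48.84 − 46.91) / (3 × 0.571) = 1.1267; Cpl = (μ̂ − LSL) / (3σ̂) = (46.91 − 45.58) / (3 × 0.571) = 0.7764; Cpk = min(Cpu, Cpl) = 0.7764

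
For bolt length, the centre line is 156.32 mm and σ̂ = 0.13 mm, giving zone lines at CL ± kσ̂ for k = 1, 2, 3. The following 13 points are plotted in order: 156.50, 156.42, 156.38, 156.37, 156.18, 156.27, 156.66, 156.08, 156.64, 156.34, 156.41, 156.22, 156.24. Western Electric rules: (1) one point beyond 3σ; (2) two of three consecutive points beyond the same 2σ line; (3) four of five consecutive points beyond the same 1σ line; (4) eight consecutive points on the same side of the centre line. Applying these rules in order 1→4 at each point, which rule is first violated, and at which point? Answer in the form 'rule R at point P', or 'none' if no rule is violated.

Zone of each point (C = within 1σ̂, B = 1σ̂–2σ̂, A = 2σ̂–3σ̂, * = beyond 3σ̂; sign = side of CL): 1:+B, 2:+C, 3:+C, 4:+C, 5:-B, 6:-C, 7:+A, 8:-B, 9:+A, 10:+C, 11:+C, 12:-C, 13:-C
Rule 2 (two of three consecutive points beyond the same 2σ limit) is satisfied at point 9.

rule 2 at point 9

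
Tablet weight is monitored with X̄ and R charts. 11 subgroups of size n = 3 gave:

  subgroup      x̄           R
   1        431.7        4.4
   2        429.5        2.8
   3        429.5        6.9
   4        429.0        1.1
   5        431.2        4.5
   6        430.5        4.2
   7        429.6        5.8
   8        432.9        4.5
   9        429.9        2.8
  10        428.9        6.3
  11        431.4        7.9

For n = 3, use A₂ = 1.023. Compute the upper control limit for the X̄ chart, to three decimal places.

435.134

X̄̄ = (431.7 + 429.5 + 429.5 + 429.0 + 431.2 + 430.5 + 429.6 + 432.9 + 429.9 + 428.9 + 431.4) / 11 = 4734.1000 / 11 = 430.3727
R̄ = (4.4 + 2.8 + 6.9 + 1.1 + 4.5 + 4.2 + 5.8 + 4.5 + 2.8 + 6.3 + 7.9) / 11 = 51.2000 / 11 = 4.6545
UCL = X̄̄ + A₂·R̄ = 430.3727 + 1.023 × 4.6545 = 435.1343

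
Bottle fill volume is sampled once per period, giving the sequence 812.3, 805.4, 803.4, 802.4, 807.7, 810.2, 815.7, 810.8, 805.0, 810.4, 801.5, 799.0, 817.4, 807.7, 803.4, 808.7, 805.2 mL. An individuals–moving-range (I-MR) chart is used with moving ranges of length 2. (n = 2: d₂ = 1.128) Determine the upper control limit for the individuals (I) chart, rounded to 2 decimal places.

822.70

X̄ = (812.3 + 805.4 + 803.4 + 802.4 + 807.7 + 810.2 + 815.7 + 810.8 + 805.0 + 810.4 + 801.5 + 799.0 + 817.4 + 807.7 + 803.4 + 808.7 + 805.2) / 17 = 807.4235
Moving ranges: 6.9, 2.0, 1.0, 5.3, 2.5, 5.5, 4.9, 5.8, 5.4, 8.9, 2.5, 18.4, 9.7, 4.3, 5.3, 3.5; M̄R̄ = 91.9000 / 16 = 5.7438
UCL = X̄ + 3·M̄R̄/d₂ = 807.4235 + 3 × 5.7438 / 1.128 = 822.6995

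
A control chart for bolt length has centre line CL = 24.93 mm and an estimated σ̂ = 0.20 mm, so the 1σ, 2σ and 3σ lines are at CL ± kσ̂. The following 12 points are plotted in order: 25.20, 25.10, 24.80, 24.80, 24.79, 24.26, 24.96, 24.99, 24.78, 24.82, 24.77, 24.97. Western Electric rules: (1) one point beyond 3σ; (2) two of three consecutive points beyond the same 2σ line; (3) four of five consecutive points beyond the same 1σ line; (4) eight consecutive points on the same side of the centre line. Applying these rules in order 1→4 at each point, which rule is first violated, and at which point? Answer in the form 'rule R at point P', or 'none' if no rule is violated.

rule 1 at point 6

Zone of each point (C = within 1σ̂, B = 1σ̂–2σ̂, A = 2σ̂–3σ̂, * = beyond 3σ̂; sign = side of CL): 1:+B, 2:+C, 3:-C, 4:-C, 5:-C, 6:-*, 7:+C, 8:+C, 9:-C, 10:-C, 11:-C, 12:+C
Rule 1 (one point beyond the 3σ limits) is satisfied at point 6.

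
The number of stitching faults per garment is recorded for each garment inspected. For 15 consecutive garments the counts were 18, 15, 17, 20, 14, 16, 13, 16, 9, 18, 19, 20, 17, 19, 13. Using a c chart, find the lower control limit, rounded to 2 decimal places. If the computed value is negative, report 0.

4.17

c̄ = (18 + 15 + 17 + 20 + 14 + 16 + 13 + 16 + 9 + 18 + 19 + 20 + 17 + 19 + 13) / 15 = 244 / 15 = 16.2667
LCL = c̄ − 3√c̄ = 16.2667 − 3 × 4.0332 = 4.1671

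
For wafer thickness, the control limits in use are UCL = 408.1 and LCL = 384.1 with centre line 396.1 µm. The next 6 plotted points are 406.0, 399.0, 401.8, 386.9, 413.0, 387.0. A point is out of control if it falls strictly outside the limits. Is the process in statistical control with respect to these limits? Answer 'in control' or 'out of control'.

out of control

Compare each point to [384.1, 408.1]: sample 5 = 413.0 > UCL.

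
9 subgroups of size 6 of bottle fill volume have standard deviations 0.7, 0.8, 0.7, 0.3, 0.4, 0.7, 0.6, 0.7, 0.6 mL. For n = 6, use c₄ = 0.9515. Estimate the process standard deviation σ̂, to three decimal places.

0.642

s̄ = (0.7 + 0.8 + 0.7 + 0.3 + 0.4 + 0.7 + 0.6 + 0.7 + 0.6) / 9 = 0.6111
σ̂ = s̄ / c₄ = 0.6111 / 0.9515 = 0.6423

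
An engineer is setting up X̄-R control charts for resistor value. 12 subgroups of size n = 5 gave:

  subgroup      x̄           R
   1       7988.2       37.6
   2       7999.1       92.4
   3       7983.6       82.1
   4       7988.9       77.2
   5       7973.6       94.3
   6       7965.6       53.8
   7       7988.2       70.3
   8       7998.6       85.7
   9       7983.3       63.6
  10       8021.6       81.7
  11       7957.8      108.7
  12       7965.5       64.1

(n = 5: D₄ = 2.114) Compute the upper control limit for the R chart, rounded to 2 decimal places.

R̄ = (37.6 + 92.4 + 82.1 + 77.2 + 94.3 + 53.8 + 70.3 + 85.7 + 63.6 + 81.7 + 108.7 + 64.1) / 12 = 911.5000 / 12 = 75.9583
UCL_R = D₄·R̄ = 2.114 × 75.9583 = 160.5759

160.58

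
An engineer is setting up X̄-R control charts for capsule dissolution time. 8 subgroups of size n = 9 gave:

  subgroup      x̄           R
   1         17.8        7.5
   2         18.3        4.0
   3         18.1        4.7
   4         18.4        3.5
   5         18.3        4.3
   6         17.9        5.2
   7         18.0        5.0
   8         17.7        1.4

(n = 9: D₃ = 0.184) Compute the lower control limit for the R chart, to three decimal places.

0.819

R̄ = (7.5 + 4.0 + 4.7 + 3.5 + 4.3 + 5.2 + 5.0 + 1.4) / 8 = 35.6000 / 8 = 4.4500
LCL_R = D₃·R̄ = 0.184 × 4.4500 = 0.8188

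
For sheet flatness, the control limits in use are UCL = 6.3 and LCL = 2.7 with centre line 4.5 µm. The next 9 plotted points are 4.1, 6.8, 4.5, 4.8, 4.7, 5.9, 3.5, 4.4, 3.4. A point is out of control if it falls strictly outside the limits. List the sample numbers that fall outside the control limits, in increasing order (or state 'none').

Compare each point to [2.7, 6.3]: sample 2 = 6.8 > UCL.

2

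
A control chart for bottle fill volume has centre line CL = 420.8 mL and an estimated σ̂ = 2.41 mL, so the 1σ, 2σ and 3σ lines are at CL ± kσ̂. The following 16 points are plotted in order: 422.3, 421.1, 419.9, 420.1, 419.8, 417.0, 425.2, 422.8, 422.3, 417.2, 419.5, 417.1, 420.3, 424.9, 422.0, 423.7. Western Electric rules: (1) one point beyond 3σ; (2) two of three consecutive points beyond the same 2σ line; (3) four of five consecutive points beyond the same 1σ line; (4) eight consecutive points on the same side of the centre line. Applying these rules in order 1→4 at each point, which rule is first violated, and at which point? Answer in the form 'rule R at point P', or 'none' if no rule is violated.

Zone of each point (C = within 1σ̂, B = 1σ̂–2σ̂, A = 2σ̂–3σ̂, * = beyond 3σ̂; sign = side of CL): 1:+C, 2:+C, 3:-C, 4:-C, 5:-C, 6:-B, 7:+B, 8:+C, 9:+C, 10:-B, 11:-C, 12:-B, 13:-C, 14:+B, 15:+C, 16:+B
No rule fires across all 16 points.

none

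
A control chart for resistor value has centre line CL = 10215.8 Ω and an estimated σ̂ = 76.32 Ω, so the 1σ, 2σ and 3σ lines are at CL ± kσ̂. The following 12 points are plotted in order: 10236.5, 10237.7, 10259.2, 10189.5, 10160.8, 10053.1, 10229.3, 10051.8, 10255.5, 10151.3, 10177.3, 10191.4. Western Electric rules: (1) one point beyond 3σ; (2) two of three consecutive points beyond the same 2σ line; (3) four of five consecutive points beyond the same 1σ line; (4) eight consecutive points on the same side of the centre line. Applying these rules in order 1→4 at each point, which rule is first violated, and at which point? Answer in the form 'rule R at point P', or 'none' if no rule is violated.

Zone of each point (C = within 1σ̂, B = 1σ̂–2σ̂, A = 2σ̂–3σ̂, * = beyond 3σ̂; sign = side of CL): 1:+C, 2:+C, 3:+C, 4:-C, 5:-C, 6:-A, 7:+C, 8:-A, 9:+C, 10:-C, 11:-C, 12:-C
Rule 2 (two of three consecutive points beyond the same 2σ limit) is satisfied at point 8.

rule 2 at point 8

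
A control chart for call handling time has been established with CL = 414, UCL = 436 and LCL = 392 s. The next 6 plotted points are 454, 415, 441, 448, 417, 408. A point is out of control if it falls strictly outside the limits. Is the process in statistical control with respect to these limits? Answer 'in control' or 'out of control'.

out of control

Compare each point to [392, 436]: sample 1 = 454 > UCL; sample 3 = 441 > UCL; sample 4 = 448 > UCL.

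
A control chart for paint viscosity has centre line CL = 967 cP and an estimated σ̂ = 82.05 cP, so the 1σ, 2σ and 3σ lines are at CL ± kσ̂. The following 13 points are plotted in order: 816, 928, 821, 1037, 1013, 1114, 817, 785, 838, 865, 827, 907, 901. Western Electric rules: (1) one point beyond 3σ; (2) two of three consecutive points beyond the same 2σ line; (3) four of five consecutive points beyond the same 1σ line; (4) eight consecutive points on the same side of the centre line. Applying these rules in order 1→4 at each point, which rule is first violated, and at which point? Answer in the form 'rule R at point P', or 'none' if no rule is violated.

Zone of each point (C = within 1σ̂, B = 1σ̂–2σ̂, A = 2σ̂–3σ̂, * = beyond 3σ̂; sign = side of CL): 1:-B, 2:-C, 3:-B, 4:+C, 5:+C, 6:+B, 7:-B, 8:-A, 9:-B, 10:-B, 11:-B, 12:-C, 13:-C
Rule 3 (four of five consecutive points beyond the same 1σ limit) is satisfied at point 10.

rule 3 at point 10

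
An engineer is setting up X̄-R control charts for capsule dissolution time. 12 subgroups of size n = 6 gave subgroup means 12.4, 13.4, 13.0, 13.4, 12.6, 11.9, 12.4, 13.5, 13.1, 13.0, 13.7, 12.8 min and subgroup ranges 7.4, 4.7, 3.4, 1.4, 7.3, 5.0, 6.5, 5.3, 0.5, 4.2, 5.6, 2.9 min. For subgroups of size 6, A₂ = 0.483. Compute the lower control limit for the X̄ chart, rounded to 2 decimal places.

X̄̄ = (12.4 + 13.4 + 13.0 + 13.4 + 12.6 + 11.9 + 12.4 + 13.5 + 13.1 + 13.0 + 13.7 + 12.8) / 12 = 155.2000 / 12 = 12.9333
R̄ = (7.4 + 4.7 + 3.4 + 1.4 + 7.3 + 5.0 + 6.5 + 5.3 + 0.5 + 4.2 + 5.6 + 2.9) / 12 = 54.2000 / 12 = 4.5167
LCL = X̄̄ − A₂·R̄ = 12.9333 − 0.483 × 4.5167 = 10.7518

10.75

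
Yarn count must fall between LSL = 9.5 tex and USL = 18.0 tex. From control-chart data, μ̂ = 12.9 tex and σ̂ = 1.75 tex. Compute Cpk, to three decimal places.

Cpu = (USL − μ̂) / (3σ̂) = (18.0 − 12.9) / (3 × 1.75) = 0.9714; Cpl = (μ̂ − LSL) / (3σ̂) = (12.9 − 9.5) / (3 × 1.75) = 0.6476; Cpk = min(Cpu, Cpl) = 0.6476

0.648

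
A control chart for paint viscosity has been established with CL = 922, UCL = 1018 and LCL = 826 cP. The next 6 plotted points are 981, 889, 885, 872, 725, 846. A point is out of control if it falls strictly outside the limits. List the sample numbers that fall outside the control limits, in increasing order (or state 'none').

Compare each point to [826, 1018]: sample 5 = 725 < LCL.

5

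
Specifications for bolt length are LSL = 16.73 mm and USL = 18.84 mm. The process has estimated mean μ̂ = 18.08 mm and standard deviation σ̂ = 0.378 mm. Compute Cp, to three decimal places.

0.930

Cp = (USL − LSL) / (6σ̂) = (18.84 − 16.73) / (6 × 0.378) = 2.1100 / 2.2680 = 0.9303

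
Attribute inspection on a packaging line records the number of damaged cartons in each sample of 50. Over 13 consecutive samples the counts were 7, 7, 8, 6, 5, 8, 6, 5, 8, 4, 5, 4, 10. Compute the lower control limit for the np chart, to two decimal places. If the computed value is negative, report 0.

p̄ = Σdᵢ / (k·n) = 83 / (13 × 50) = 0.12769
LCL = np̄ − 3·√(np̄(1−p̄)) = 6.3846 − 3 × 2.3599 = -0.6952 → 0 (negative, so LCL = 0)

0.00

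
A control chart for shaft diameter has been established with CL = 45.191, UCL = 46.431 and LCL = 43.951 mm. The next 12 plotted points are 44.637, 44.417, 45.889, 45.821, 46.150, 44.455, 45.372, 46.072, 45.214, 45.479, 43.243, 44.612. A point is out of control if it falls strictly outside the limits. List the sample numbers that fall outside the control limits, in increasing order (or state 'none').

11

Compare each point to [43.951, 46.431]: sample 11 = 43.243 < LCL.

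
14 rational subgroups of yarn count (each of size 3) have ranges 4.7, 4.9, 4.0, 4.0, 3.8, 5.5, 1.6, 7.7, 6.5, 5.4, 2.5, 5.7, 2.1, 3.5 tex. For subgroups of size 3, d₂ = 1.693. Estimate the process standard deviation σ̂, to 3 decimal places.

2.612

R̄ = (4.7 + 4.9 + 4.0 + 4.0 + 3.8 + 5.5 + 1.6 + 7.7 + 6.5 + 5.4 + 2.5 + 5.7 + 2.1 + 3.5) / 14 = 4.4214
σ̂ = R̄ / d₂ = 4.4214 / 1.693 = 2.6116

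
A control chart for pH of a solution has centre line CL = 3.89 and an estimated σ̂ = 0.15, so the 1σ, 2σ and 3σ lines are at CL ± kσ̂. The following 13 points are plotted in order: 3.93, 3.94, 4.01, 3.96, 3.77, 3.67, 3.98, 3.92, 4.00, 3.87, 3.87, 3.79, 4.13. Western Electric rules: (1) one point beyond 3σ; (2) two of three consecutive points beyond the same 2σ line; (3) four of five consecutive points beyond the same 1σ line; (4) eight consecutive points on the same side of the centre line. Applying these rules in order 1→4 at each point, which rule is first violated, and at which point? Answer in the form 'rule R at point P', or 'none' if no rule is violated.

Zone of each point (C = within 1σ̂, B = 1σ̂–2σ̂, A = 2σ̂–3σ̂, * = beyond 3σ̂; sign = side of CL): 1:+C, 2:+C, 3:+C, 4:+C, 5:-C, 6:-B, 7:+C, 8:+C, 9:+C, 10:-C, 11:-C, 12:-C, 13:+B
No rule fires across all 13 points.

none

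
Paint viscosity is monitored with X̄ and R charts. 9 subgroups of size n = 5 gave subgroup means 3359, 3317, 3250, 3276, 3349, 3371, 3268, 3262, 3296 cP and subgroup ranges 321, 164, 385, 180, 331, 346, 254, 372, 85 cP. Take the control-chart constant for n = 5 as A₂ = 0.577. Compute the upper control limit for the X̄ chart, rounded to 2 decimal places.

X̄̄ = (3359 + 3317 + 3250 + 3276 + 3349 + 3371 + 3268 + 3262 + 3296) / 9 = 29748.0000 / 9 = 3305.3333
R̄ = (321 + 164 + 385 + 180 + 331 + 346 + 254 + 372 + 85) / 9 = 2438.0000 / 9 = 270.8889
UCL = X̄̄ + A₂·R̄ = 3305.3333 + 0.577 × 270.8889 = 3461.6362

3461.64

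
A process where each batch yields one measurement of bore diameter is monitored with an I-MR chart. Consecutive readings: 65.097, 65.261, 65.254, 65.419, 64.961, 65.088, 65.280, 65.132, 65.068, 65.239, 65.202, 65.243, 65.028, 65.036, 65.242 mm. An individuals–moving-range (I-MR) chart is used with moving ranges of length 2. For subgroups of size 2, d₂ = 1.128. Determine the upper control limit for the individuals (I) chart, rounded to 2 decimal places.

X̄ = (65.097 + 65.261 + 65.254 + 65.419 + 64.961 + 65.088 + 65.280 + 65.132 + 65.068 + 65.239 + 65.202 + 65.243 + 65.028 + 65.036 + 65.242) / 15 = 65.1700
Moving ranges: 0.164, 0.007, 0.165, 0.458, 0.127, 0.192, 0.148, 0.064, 0.171, 0.037, 0.041, 0.215, 0.008, 0.206; M̄R̄ = 2.0030 / 14 = 0.1431
UCL = X̄ + 3·M̄R̄/d₂ = 65.1700 + 3 × 0.1431 / 1.128 = 65.5505

65.55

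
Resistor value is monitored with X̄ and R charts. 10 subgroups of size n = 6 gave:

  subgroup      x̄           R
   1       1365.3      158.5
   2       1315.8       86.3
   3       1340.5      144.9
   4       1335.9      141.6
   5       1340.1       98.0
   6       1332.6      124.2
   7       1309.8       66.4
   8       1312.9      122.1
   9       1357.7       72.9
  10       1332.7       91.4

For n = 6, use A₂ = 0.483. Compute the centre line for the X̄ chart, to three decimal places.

1334.330

X̄̄ = (1365.3 + 1315.8 + 1340.5 + 1335.9 + 1340.1 + 1332.6 + 1309.8 + 1312.9 + 1357.7 + 1332.7) / 10 = 13343.3000 / 10 = 1334.3300
CL = X̄̄ = 1334.3300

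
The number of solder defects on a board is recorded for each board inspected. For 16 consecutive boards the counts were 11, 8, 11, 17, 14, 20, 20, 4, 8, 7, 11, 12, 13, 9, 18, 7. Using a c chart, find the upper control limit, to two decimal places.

22.21

c̄ = (11 + 8 + 11 + 17 + 14 + 20 + 20 + 4 + 8 + 7 + 11 + 12 + 13 + 9 + 18 + 7) / 16 = 190 / 16 = 11.8750
UCL = c̄ + 3√c̄ = 11.8750 + 3 × √11.8750 = 11.8750 + 3 × 3.4460 = 22.2130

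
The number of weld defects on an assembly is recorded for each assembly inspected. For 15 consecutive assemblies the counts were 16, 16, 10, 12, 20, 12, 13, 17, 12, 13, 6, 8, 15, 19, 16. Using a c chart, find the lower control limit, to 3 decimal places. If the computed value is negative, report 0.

c̄ = (16 + 16 + 10 + 12 + 20 + 12 + 13 + 17 + 12 + 13 + 6 + 8 + 15 + 19 + 16) / 15 = 205 / 15 = 13.6667
LCL = c̄ − 3√c̄ = 13.6667 − 3 × 3.6968 = 2.5761

2.576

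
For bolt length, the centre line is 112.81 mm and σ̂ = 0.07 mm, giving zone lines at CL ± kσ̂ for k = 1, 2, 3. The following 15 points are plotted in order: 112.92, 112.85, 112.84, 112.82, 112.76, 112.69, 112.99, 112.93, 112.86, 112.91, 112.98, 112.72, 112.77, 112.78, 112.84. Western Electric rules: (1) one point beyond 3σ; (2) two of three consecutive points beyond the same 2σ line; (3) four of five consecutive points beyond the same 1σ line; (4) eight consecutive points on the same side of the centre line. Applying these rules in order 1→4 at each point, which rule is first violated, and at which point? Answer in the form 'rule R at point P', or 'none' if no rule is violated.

rule 3 at point 11

Zone of each point (C = within 1σ̂, B = 1σ̂–2σ̂, A = 2σ̂–3σ̂, * = beyond 3σ̂; sign = side of CL): 1:+B, 2:+C, 3:+C, 4:+C, 5:-C, 6:-B, 7:+A, 8:+B, 9:+C, 10:+B, 11:+A, 12:-B, 13:-C, 14:-C, 15:+C
Rule 3 (four of five consecutive points beyond the same 1σ limit) is satisfied at point 11.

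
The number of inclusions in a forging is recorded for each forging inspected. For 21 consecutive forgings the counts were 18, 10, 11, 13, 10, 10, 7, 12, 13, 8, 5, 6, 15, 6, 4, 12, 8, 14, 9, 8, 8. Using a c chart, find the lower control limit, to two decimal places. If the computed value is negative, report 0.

0.44

c̄ = (18 + 10 + 11 + 13 + 10 + 10 + 7 + 12 + 13 + 8 + 5 + 6 + 15 + 6 + 4 + 12 + 8 + 14 + 9 + 8 + 8) / 21 = 207 / 21 = 9.8571
LCL = c̄ − 3√c̄ = 9.8571 − 3 × 3.1396 = 0.4383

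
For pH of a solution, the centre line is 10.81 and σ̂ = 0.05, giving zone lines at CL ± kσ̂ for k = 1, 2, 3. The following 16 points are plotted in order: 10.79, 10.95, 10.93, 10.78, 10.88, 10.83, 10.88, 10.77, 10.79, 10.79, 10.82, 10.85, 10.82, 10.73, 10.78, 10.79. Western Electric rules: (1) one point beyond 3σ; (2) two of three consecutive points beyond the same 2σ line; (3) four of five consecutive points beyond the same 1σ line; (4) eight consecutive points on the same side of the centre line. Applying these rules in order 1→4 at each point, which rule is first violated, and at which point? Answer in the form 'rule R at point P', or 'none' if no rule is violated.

rule 2 at point 3

Zone of each point (C = within 1σ̂, B = 1σ̂–2σ̂, A = 2σ̂–3σ̂, * = beyond 3σ̂; sign = side of CL): 1:-C, 2:+A, 3:+A, 4:-C, 5:+B, 6:+C, 7:+B, 8:-C, 9:-C, 10:-C, 11:+C, 12:+C, 13:+C, 14:-B, 15:-C, 16:-C
Rule 2 (two of three consecutive points beyond the same 2σ limit) is satisfied at point 3.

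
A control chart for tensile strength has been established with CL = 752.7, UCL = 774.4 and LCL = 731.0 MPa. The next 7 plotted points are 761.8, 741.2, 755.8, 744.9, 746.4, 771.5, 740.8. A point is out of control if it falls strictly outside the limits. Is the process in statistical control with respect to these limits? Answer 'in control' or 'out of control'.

All 7 points lie within [731.0, 774.4].

in control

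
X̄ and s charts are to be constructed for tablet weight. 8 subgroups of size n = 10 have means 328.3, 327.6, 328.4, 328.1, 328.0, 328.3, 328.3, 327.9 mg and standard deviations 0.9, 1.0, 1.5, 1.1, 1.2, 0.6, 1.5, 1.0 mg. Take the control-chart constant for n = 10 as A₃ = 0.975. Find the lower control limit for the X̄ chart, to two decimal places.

327.04

X̄̄ = (328.3 + 327.6 + 328.4 + 328.1 + 328.0 + 328.3 + 328.3 + 327.9) / 8 = 328.1125
s̄ = (0.9 + 1.0 + 1.5 + 1.1 + 1.2 + 0.6 + 1.5 + 1.0) / 8 = 1.1000
LCL = X̄̄ − A₃·s̄ = 328.1125 − 0.975 × 1.1000 = 327.0400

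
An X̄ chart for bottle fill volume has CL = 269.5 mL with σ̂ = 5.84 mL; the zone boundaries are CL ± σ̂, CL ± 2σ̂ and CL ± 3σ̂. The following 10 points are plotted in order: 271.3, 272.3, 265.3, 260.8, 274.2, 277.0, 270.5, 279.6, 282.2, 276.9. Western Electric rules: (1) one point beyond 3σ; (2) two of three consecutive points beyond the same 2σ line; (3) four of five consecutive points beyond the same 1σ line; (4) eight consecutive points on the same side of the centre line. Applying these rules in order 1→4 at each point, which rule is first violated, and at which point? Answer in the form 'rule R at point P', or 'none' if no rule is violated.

rule 3 at point 10

Zone of each point (C = within 1σ̂, B = 1σ̂–2σ̂, A = 2σ̂–3σ̂, * = beyond 3σ̂; sign = side of CL): 1:+C, 2:+C, 3:-C, 4:-B, 5:+C, 6:+B, 7:+C, 8:+B, 9:+A, 10:+B
Rule 3 (four of five consecutive points beyond the same 1σ limit) is satisfied at point 10.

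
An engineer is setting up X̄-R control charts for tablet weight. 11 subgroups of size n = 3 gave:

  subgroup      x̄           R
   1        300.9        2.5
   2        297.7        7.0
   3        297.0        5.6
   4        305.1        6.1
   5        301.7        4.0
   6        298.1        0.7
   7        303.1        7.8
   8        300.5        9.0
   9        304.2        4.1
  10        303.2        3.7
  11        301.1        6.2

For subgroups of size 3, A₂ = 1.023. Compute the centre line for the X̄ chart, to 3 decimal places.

X̄̄ = (300.9 + 297.7 + 297.0 + 305.1 + 301.7 + 298.1 + 303.1 + 300.5 + 304.2 + 303.2 + 301.1) / 11 = 3312.6000 / 11 = 301.1455
CL = X̄̄ = 301.1455

301.145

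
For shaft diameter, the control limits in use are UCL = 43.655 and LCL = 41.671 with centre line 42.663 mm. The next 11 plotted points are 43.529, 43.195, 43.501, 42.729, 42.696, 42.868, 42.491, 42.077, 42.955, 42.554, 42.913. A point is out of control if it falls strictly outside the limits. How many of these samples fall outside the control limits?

0

All 11 points lie within [41.671, 43.655].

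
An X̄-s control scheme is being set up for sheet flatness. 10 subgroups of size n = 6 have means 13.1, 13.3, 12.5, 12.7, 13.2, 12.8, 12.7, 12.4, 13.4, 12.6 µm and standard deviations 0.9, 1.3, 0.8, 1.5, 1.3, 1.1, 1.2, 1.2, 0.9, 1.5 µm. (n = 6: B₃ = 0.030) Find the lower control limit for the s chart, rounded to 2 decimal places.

0.04

s̄ = (0.9 + 1.3 + 0.8 + 1.5 + 1.3 + 1.1 + 1.2 + 1.2 + 0.9 + 1.5) / 10 = 1.1700
LCL_s = B₃·s̄ = 0.030 × 1.1700 = 0.0351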